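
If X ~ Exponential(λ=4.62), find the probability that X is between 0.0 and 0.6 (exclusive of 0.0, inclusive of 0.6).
0.937463

We have X ~ Exponential(λ=4.62).

To find P(0.0 < X ≤ 0.6), we use:
P(0.0 < X ≤ 0.6) = P(X ≤ 0.6) - P(X ≤ 0.0)
                 = F(0.6) - F(0.0)
                 = 0.937463 - 0.000000
                 = 0.937463

So there's approximately a 93.7% chance that X falls in this range.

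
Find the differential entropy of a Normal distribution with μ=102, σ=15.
4.1270 nats

We have X ~ Normal(μ=102, σ=15).

The differential entropy measures the uncertainty or information content of the distribution.

For a Normal distribution with μ=102, σ=15:
h(X) = 4.1270 nats

(In bits, this would be 5.9540 bits.)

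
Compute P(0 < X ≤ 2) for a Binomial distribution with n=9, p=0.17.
0.626924

We have X ~ Binomial(n=9, p=0.17).

To find P(0 < X ≤ 2), we use:
P(0 < X ≤ 2) = P(X ≤ 2) - P(X ≤ 0)
                 = F(2) - F(0)
                 = 0.813864 - 0.186940
                 = 0.626924

So there's approximately a 62.7% chance that X falls in this range.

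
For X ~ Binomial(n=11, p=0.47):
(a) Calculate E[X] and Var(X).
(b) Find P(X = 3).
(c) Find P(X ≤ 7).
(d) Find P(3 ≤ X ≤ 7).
(a) E[X] = 5.1700, Var(X) = 2.7401
(b) P(X = 3) = 0.106656
(c) P(X ≤ 7) = 0.920905
(d) P(3 ≤ X ≤ 7) = 0.870845

We have X ~ Binomial(n=11, p=0.47).

(a) Moments:
E[X] = 5.1700
Var(X) = 2.7401
σ = √Var(X) = 1.6553

(b) Point probability using PMF:
P(X = 3) = 0.106656

(c) Cumulative probability using CDF:
P(X ≤ 7) = F(7) = 0.920905

(d) Range probability:
P(3 ≤ X ≤ 7) = P(X ≤ 7) - P(X ≤ 2)
                   = F(7) - F(2)
                   = 0.920905 - 0.050059
                   = 0.870845

This means approximately 87.1% of outcomes fall in the interval [3, 7].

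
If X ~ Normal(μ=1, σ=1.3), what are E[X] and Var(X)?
E[X] = 1.0000, Var(X) = 1.6900

We have X ~ Normal(μ=1, σ=1.3).

For a Normal distribution with μ=1, σ=1.3:

Expected value:
E[X] = 1.0000

Variance:
Var(X) = 1.6900

Standard deviation:
σ = √Var(X) = 1.3000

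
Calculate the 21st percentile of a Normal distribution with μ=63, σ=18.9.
47.7586

We have X ~ Normal(μ=63, σ=18.9).

We want to find x such that P(X ≤ x) = 0.21.

This is the 21st percentile, which means 21% of values fall below this point.

Using the inverse CDF (quantile function):
x = F⁻¹(0.21) = 47.7586

Verification: P(X ≤ 47.7586) = 0.21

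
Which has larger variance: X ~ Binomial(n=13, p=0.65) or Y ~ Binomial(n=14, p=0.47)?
Y has larger variance (3.4874 > 2.9575)

Compute the variance for each distribution:

X ~ Binomial(n=13, p=0.65):
Var(X) = 2.9575

Y ~ Binomial(n=14, p=0.47):
Var(Y) = 3.4874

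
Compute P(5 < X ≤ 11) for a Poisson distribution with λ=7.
0.645942

We have X ~ Poisson(λ=7).

To find P(5 < X ≤ 11), we use:
P(5 < X ≤ 11) = P(X ≤ 11) - P(X ≤ 5)
                 = F(11) - F(5)
                 = 0.946650 - 0.300708
                 = 0.645942

So there's approximately a 64.6% chance that X falls in this range.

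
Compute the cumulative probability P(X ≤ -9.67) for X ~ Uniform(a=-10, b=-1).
0.036667

We have X ~ Uniform(a=-10, b=-1).

The CDF gives us P(X ≤ k).

Using the CDF:
P(X ≤ -9.67) = 0.036667

This means there's approximately a 3.7% chance that X is at most -9.67.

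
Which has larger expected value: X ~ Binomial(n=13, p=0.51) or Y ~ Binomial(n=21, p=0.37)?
Y has larger mean (7.7700 > 6.6300)

Compute the expected value for each distribution:

X ~ Binomial(n=13, p=0.51):
E[X] = 6.6300

Y ~ Binomial(n=21, p=0.37):
E[Y] = 7.7700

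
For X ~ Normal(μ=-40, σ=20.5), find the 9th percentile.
-67.4855

We have X ~ Normal(μ=-40, σ=20.5).

We want to find x such that P(X ≤ x) = 0.09.

This is the 9th percentile, which means 9% of values fall below this point.

Using the inverse CDF (quantile function):
x = F⁻¹(0.09) = -67.4855

Verification: P(X ≤ -67.4855) = 0.09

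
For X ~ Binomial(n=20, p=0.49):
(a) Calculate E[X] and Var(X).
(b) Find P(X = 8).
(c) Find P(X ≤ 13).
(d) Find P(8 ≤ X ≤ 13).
(a) E[X] = 9.8000, Var(X) = 4.9980
(b) P(X = 8) = 0.129622
(c) P(X ≤ 13) = 0.951987
(d) P(8 ≤ X ≤ 13) = 0.800210

We have X ~ Binomial(n=20, p=0.49).

(a) Moments:
E[X] = 9.8000
Var(X) = 4.9980
σ = √Var(X) = 2.2356

(b) Point probability using PMF:
P(X = 8) = 0.129622

(c) Cumulative probability using CDF:
P(X ≤ 13) = F(13) = 0.951987

(d) Range probability:
P(8 ≤ X ≤ 13) = P(X ≤ 13) - P(X ≤ 7)
                   = F(13) - F(7)
                   = 0.951987 - 0.151777
                   = 0.800210

This means approximately 80.0% of outcomes fall in the interval [8, 13].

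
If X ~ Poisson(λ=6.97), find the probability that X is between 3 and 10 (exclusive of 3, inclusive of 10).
0.820252

We have X ~ Poisson(λ=6.97).

To find P(3 < X ≤ 10), we use:
P(3 < X ≤ 10) = P(X ≤ 10) - P(X ≤ 3)
                 = F(10) - F(3)
                 = 0.903595 - 0.083343
                 = 0.820252

So there's approximately a 82.0% chance that X falls in this range.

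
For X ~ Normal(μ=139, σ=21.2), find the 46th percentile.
136.8708

We have X ~ Normal(μ=139, σ=21.2).

We want to find x such that P(X ≤ x) = 0.46.

This is the 46th percentile, which means 46% of values fall below this point.

Using the inverse CDF (quantile function):
x = F⁻¹(0.46) = 136.8708

Verification: P(X ≤ 136.8708) = 0.46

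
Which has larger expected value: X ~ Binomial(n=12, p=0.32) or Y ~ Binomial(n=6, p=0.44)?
X has larger mean (3.8400 > 2.6400)

Compute the expected value for each distribution:

X ~ Binomial(n=12, p=0.32):
E[X] = 3.8400

Y ~ Binomial(n=6, p=0.44):
E[Y] = 2.6400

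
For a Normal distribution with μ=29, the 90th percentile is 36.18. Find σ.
σ = 5.6026

For X ~ Normal(μ, σ), the p-th percentile satisfies x = μ + z_p × σ,
where z_p = Φ⁻¹(p) is the standard normal quantile.

Step 1: z_{0.9} = Φ⁻¹(0.9) = 1.2816

Step 2: Solve for σ:
36.18 = 29 + 1.2816 × σ
σ = (36.18 - 29) / 1.2816
σ = 7.18 / 1.2816
σ = 5.6026

Verification: μ + z × σ = 29 + 1.2816 × 5.6026 = 36.18 ✓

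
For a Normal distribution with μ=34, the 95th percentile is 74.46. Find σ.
σ = 24.5979

For X ~ Normal(μ, σ), the p-th percentile satisfies x = μ + z_p × σ,
where z_p = Φ⁻¹(p) is the standard normal quantile.

Step 1: z_{0.95} = Φ⁻¹(0.95) = 1.6449

Step 2: Solve for σ:
74.46 = 34 + 1.6449 × σ
σ = (74.46 - 34) / 1.6449
σ = 40.46 / 1.6449
σ = 24.5979

Verification: μ + z × σ = 34 + 1.6449 × 24.5979 = 74.46 ✓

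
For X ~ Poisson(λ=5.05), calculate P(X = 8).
0.067239

We have X ~ Poisson(λ=5.05).

For a Poisson distribution, the PMF gives us the probability of each outcome.

Using the PMF formula:
P(X = 8) = 0.067239

Rounded to 4 decimal places: 0.0672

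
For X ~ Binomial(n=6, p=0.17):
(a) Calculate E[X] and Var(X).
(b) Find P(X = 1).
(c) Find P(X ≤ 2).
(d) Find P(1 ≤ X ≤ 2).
(a) E[X] = 1.0200, Var(X) = 0.8466
(b) P(X = 1) = 0.401782
(c) P(X ≤ 2) = 0.934454
(d) P(1 ≤ X ≤ 2) = 0.607514

We have X ~ Binomial(n=6, p=0.17).

(a) Moments:
E[X] = 1.0200
Var(X) = 0.8466
σ = √Var(X) = 0.9201

(b) Point probability using PMF:
P(X = 1) = 0.401782

(c) Cumulative probability using CDF:
P(X ≤ 2) = F(2) = 0.934454

(d) Range probability:
P(1 ≤ X ≤ 2) = P(X ≤ 2) - P(X ≤ 0)
                   = F(2) - F(0)
                   = 0.934454 - 0.326940
                   = 0.607514

This means approximately 60.8% of outcomes fall in the interval [1, 2].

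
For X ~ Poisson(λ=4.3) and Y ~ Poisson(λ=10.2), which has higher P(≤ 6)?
X has higher probability (P(X ≤ 6) = 0.8558 > P(Y ≤ 6) = 0.1180)

Compute P(≤ 6) for each distribution:

X ~ Poisson(λ=4.3):
P(X ≤ 6) = 0.8558

Y ~ Poisson(λ=10.2):
P(Y ≤ 6) = 0.1180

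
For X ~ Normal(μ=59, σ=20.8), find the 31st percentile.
48.6863

We have X ~ Normal(μ=59, σ=20.8).

We want to find x such that P(X ≤ x) = 0.31.

This is the 31st percentile, which means 31% of values fall below this point.

Using the inverse CDF (quantile function):
x = F⁻¹(0.31) = 48.6863

Verification: P(X ≤ 48.6863) = 0.31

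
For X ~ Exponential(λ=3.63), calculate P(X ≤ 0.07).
0.224386

We have X ~ Exponential(λ=3.63).

The CDF gives us P(X ≤ k).

Using the CDF:
P(X ≤ 0.07) = 0.224386

This means there's approximately a 22.4% chance that X is at most 0.07.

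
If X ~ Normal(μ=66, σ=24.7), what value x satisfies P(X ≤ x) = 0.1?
34.3457

We have X ~ Normal(μ=66, σ=24.7).

We want to find x such that P(X ≤ x) = 0.1.

This is the 10th percentile, which means 10% of values fall below this point.

Using the inverse CDF (quantile function):
x = F⁻¹(0.1) = 34.3457

Verification: P(X ≤ 34.3457) = 0.1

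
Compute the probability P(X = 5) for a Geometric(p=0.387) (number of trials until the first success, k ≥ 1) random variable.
0.054645

We have X ~ Geometric(p=0.387) (number of trials until the first success, k ≥ 1).

For a Geometric distribution, the PMF gives us the probability of each outcome.

Using the PMF formula:
P(X = 5) = 0.054645

Rounded to 4 decimal places: 0.0546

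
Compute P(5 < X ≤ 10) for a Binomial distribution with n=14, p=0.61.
0.809816

We have X ~ Binomial(n=14, p=0.61).

To find P(5 < X ≤ 10), we use:
P(5 < X ≤ 10) = P(X ≤ 10) - P(X ≤ 5)
                 = F(10) - F(5)
                 = 0.859477 - 0.049661
                 = 0.809816

So there's approximately a 81.0% chance that X falls in this range.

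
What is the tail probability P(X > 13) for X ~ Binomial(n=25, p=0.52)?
0.421964

We have X ~ Binomial(n=25, p=0.52).

P(X > 13) = 1 - P(X ≤ 13)
                = 1 - F(13)
                = 1 - 0.578036
                = 0.421964

So there's approximately a 42.2% chance that X exceeds 13.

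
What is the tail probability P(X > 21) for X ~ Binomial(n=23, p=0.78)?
0.024688

We have X ~ Binomial(n=23, p=0.78).

P(X > 21) = 1 - P(X ≤ 21)
                = 1 - F(21)
                = 1 - 0.975312
                = 0.024688

So there's approximately a 2.5% chance that X exceeds 21.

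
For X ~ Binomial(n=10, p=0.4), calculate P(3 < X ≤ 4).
0.250823

We have X ~ Binomial(n=10, p=0.4).

To find P(3 < X ≤ 4), we use:
P(3 < X ≤ 4) = P(X ≤ 4) - P(X ≤ 3)
                 = F(4) - F(3)
                 = 0.633103 - 0.382281
                 = 0.250823

So there's approximately a 25.1% chance that X falls in this range.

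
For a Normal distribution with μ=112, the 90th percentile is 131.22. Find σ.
σ = 14.9974

For X ~ Normal(μ, σ), the p-th percentile satisfies x = μ + z_p × σ,
where z_p = Φ⁻¹(p) is the standard normal quantile.

Step 1: z_{0.9} = Φ⁻¹(0.9) = 1.2816

Step 2: Solve for σ:
131.22 = 112 + 1.2816 × σ
σ = (131.22 - 112) / 1.2816
σ = 19.22 / 1.2816
σ = 14.9974

Verification: μ + z × σ = 112 + 1.2816 × 14.9974 = 131.22 ✓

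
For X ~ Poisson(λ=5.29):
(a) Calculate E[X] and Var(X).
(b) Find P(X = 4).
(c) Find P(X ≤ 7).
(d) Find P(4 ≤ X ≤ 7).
(a) E[X] = 5.2900, Var(X) = 5.2900
(b) P(X = 4) = 0.164511
(c) P(X ≤ 7) = 0.834638
(d) P(4 ≤ X ≤ 7) = 0.607987

We have X ~ Poisson(λ=5.29).

(a) Moments:
E[X] = 5.2900
Var(X) = 5.2900
σ = √Var(X) = 2.3000

(b) Point probability using PMF:
P(X = 4) = 0.164511

(c) Cumulative probability using CDF:
P(X ≤ 7) = F(7) = 0.834638

(d) Range probability:
P(4 ≤ X ≤ 7) = P(X ≤ 7) - P(X ≤ 3)
                   = F(7) - F(3)
                   = 0.834638 - 0.226651
                   = 0.607987

This means approximately 60.8% of outcomes fall in the interval [4, 7].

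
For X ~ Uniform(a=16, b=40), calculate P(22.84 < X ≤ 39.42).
0.690833

We have X ~ Uniform(a=16, b=40).

To find P(22.84 < X ≤ 39.42), we use:
P(22.84 < X ≤ 39.42) = P(X ≤ 39.42) - P(X ≤ 22.84)
                 = F(39.42) - F(22.84)
                 = 0.975833 - 0.285000
                 = 0.690833

So there's approximately a 69.1% chance that X falls in this range.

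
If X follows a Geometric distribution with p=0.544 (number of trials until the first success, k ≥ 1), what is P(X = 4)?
0.051581

We have X ~ Geometric(p=0.544) (number of trials until the first success, k ≥ 1).

For a Geometric distribution, the PMF gives us the probability of each outcome.

Using the PMF formula:
P(X = 4) = 0.051581

Rounded to 4 decimal places: 0.0516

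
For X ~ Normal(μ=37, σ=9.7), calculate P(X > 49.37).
0.101109

We have X ~ Normal(μ=37, σ=9.7).

P(X > 49.37) = 1 - P(X ≤ 49.37)
                = 1 - F(49.37)
                = 1 - 0.898891
                = 0.101109

So there's approximately a 10.1% chance that X exceeds 49.37.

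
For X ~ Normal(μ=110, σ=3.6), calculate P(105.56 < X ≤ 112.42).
0.640553

We have X ~ Normal(μ=110, σ=3.6).

To find P(105.56 < X ≤ 112.42), we use:
P(105.56 < X ≤ 112.42) = P(X ≤ 112.42) - P(X ≤ 105.56)
                 = F(112.42) - F(105.56)
                 = 0.749279 - 0.108726
                 = 0.640553

So there's approximately a 64.1% chance that X falls in this range.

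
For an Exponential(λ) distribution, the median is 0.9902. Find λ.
λ = 0.7000

For X ~ Exponential(λ), the CDF is F(x) = 1 - e^(-λx).
The median m satisfies F(m) = 0.5:
1 - e^(-λm) = 0.5
e^(-λm) = 0.5
λm = ln(2)
m = ln(2) / λ

Given m = 0.9902:
λ = ln(2) / 0.9902 = 0.693147 / 0.9902 = 0.7000

Verification: ln(2) / 0.7000 = 0.9902 ✓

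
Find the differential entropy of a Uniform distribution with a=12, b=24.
2.4849 nats

We have X ~ Uniform(a=12, b=24).

The differential entropy measures the uncertainty or information content of the distribution.

For a Uniform distribution with a=12, b=24:
h(X) = 2.4849 nats

(In bits, this would be 3.5850 bits.)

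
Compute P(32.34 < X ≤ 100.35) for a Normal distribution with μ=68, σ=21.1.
0.891874

We have X ~ Normal(μ=68, σ=21.1).

To find P(32.34 < X ≤ 100.35), we use:
P(32.34 < X ≤ 100.35) = P(X ≤ 100.35) - P(X ≤ 32.34)
                 = F(100.35) - F(32.34)
                 = 0.937384 - 0.045509
                 = 0.891874

So there's approximately a 89.2% chance that X falls in this range.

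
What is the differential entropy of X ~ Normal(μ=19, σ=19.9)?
4.4097 nats

We have X ~ Normal(μ=19, σ=19.9).

The differential entropy measures the uncertainty or information content of the distribution.

For a Normal distribution with μ=19, σ=19.9:
h(X) = 4.4097 nats

(In bits, this would be 6.3618 bits.)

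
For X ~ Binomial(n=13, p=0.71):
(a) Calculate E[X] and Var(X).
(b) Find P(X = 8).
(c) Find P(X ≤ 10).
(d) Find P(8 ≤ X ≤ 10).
(a) E[X] = 9.2300, Var(X) = 2.6767
(b) P(X = 8) = 0.170465
(c) P(X ≤ 10) = 0.774873
(d) P(8 ≤ X ≤ 10) = 0.629385

We have X ~ Binomial(n=13, p=0.71).

(a) Moments:
E[X] = 9.2300
Var(X) = 2.6767
σ = √Var(X) = 1.6361

(b) Point probability using PMF:
P(X = 8) = 0.170465

(c) Cumulative probability using CDF:
P(X ≤ 10) = F(10) = 0.774873

(d) Range probability:
P(8 ≤ X ≤ 10) = P(X ≤ 10) - P(X ≤ 7)
                   = F(10) - F(7)
                   = 0.774873 - 0.145488
                   = 0.629385

This means approximately 62.9% of outcomes fall in the interval [8, 10].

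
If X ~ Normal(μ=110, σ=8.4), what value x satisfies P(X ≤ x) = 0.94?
123.0601

We have X ~ Normal(μ=110, σ=8.4).

We want to find x such that P(X ≤ x) = 0.94.

This is the 94th percentile, which means 94% of values fall below this point.

Using the inverse CDF (quantile function):
x = F⁻¹(0.94) = 123.0601

Verification: P(X ≤ 123.0601) = 0.94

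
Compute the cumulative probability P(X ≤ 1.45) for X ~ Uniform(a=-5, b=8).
0.496154

We have X ~ Uniform(a=-5, b=8).

The CDF gives us P(X ≤ k).

Using the CDF:
P(X ≤ 1.45) = 0.496154

This means there's approximately a 49.6% chance that X is at most 1.45.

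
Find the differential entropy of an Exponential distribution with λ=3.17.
-0.1537 nats

We have X ~ Exponential(λ=3.17).

The differential entropy measures the uncertainty or information content of the distribution.

For an Exponential distribution with λ=3.17:
h(X) = -0.1537 nats

(In bits, this would be -0.2218 bits.)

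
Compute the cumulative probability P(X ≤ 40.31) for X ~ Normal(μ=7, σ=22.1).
0.934125

We have X ~ Normal(μ=7, σ=22.1).

The CDF gives us P(X ≤ k).

Using the CDF:
P(X ≤ 40.31) = 0.934125

This means there's approximately a 93.4% chance that X is at most 40.31.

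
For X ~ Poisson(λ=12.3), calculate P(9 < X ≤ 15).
0.604734

We have X ~ Poisson(λ=12.3).

To find P(9 < X ≤ 15), we use:
P(9 < X ≤ 15) = P(X ≤ 15) - P(X ≤ 9)
                 = F(15) - F(9)
                 = 0.821899 - 0.217165
                 = 0.604734

So there's approximately a 60.5% chance that X falls in this range.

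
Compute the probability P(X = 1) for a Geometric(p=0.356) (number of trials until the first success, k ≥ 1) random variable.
0.356000

We have X ~ Geometric(p=0.356) (number of trials until the first success, k ≥ 1).

For a Geometric distribution, the PMF gives us the probability of each outcome.

Using the PMF formula:
P(X = 1) = 0.356000

Rounded to 4 decimal places: 0.3560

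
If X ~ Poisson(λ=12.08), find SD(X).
3.4756

We have X ~ Poisson(λ=12.08).

For a Poisson distribution with λ=12.08:
σ = √Var(X) = 3.4756

The standard deviation is the square root of the variance.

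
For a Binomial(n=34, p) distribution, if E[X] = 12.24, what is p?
p = 0.36

For a Binomial(n, p) distribution:
E[X] = n × p

Given n = 34 and E[X] = 12.24:
12.24 = 34 × p
p = 12.24 / 34 = 0.36

Verification: Binomial(34, 0.36) has E[X] = 12.24 ✓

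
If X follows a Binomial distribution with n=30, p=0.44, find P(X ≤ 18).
0.974045

We have X ~ Binomial(n=30, p=0.44).

The CDF gives us P(X ≤ k).

Using the CDF:
P(X ≤ 18) = 0.974045

This means there's approximately a 97.4% chance that X is at most 18.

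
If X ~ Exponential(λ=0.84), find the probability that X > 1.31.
0.332738

We have X ~ Exponential(λ=0.84).

P(X > 1.31) = 1 - P(X ≤ 1.31)
                = 1 - F(1.31)
                = 1 - 0.667262
                = 0.332738

So there's approximately a 33.3% chance that X exceeds 1.31.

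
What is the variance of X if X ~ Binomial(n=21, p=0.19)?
3.2319

We have X ~ Binomial(n=21, p=0.19).

For a Binomial distribution with n=21, p=0.19:
Var(X) = 3.2319

The variance measures the spread of the distribution around the mean.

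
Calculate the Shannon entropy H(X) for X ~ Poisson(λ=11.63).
2.6382 nats

We have X ~ Poisson(λ=11.63).

The Shannon entropy measures the uncertainty or information content of the distribution.

For a Poisson distribution with λ=11.63:
H(X) = 2.6382 nats

(In bits, this would be 3.8061 bits.)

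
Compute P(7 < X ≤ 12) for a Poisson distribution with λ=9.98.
0.571421

We have X ~ Poisson(λ=9.98).

To find P(7 < X ≤ 12), we use:
P(7 < X ≤ 12) = P(X ≤ 12) - P(X ≤ 7)
                 = F(12) - F(7)
                 = 0.793448 - 0.222028
                 = 0.571421

So there's approximately a 57.1% chance that X falls in this range.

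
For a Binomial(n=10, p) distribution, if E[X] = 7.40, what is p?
p = 0.74

For a Binomial(n, p) distribution:
E[X] = n × p

Given n = 10 and E[X] = 7.40:
7.40 = 10 × p
p = 7.40 / 10 = 0.74

Verification: Binomial(10, 0.74) has E[X] = 7.40 ✓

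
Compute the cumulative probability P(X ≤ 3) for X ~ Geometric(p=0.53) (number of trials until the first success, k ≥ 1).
0.896177

We have X ~ Geometric(p=0.53) (number of trials until the first success, k ≥ 1).

The CDF gives us P(X ≤ k).

Using the CDF:
P(X ≤ 3) = 0.896177

This means there's approximately a 89.6% chance that X is at most 3.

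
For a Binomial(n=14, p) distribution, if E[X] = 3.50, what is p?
p = 0.25

For a Binomial(n, p) distribution:
E[X] = n × p

Given n = 14 and E[X] = 3.50:
3.50 = 14 × p
p = 3.50 / 14 = 0.25

Verification: Binomial(14, 0.25) has E[X] = 3.50 ✓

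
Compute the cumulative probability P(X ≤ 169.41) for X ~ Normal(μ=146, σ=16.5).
0.922020

We have X ~ Normal(μ=146, σ=16.5).

The CDF gives us P(X ≤ k).

Using the CDF:
P(X ≤ 169.41) = 0.922020

This means there's approximately a 92.2% chance that X is at most 169.41.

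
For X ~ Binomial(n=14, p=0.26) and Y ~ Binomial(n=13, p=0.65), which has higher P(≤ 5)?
X has higher probability (P(X ≤ 5) = 0.8699 > P(Y ≤ 5) = 0.0462)

Compute P(≤ 5) for each distribution:

X ~ Binomial(n=14, p=0.26):
P(X ≤ 5) = 0.8699

Y ~ Binomial(n=13, p=0.65):
P(Y ≤ 5) = 0.0462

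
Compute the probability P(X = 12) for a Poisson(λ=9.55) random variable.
0.085544

We have X ~ Poisson(λ=9.55).

For a Poisson distribution, the PMF gives us the probability of each outcome.

Using the PMF formula:
P(X = 12) = 0.085544

Rounded to 4 decimal places: 0.0855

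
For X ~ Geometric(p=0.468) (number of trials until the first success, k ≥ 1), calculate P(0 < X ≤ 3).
0.849431

We have X ~ Geometric(p=0.468) (number of trials until the first success, k ≥ 1).

To find P(0 < X ≤ 3), we use:
P(0 < X ≤ 3) = P(X ≤ 3) - P(X ≤ 0)
                 = F(3) - F(0)
                 = 0.849431 - 0.000000
                 = 0.849431

So there's approximately a 84.9% chance that X falls in this range.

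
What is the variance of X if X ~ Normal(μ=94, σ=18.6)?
345.9600

We have X ~ Normal(μ=94, σ=18.6).

For a Normal distribution with μ=94, σ=18.6:
Var(X) = 345.9600

The variance measures the spread of the distribution around the mean.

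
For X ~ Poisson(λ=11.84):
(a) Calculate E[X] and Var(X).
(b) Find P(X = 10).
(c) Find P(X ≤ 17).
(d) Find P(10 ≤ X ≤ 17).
(a) E[X] = 11.8400, Var(X) = 11.8400
(b) P(X = 10) = 0.107574
(c) P(X ≤ 17) = 0.942963
(d) P(10 ≤ X ≤ 17) = 0.686313

We have X ~ Poisson(λ=11.84).

(a) Moments:
E[X] = 11.8400
Var(X) = 11.8400
σ = √Var(X) = 3.4409

(b) Point probability using PMF:
P(X = 10) = 0.107574

(c) Cumulative probability using CDF:
P(X ≤ 17) = F(17) = 0.942963

(d) Range probability:
P(10 ≤ X ≤ 17) = P(X ≤ 17) - P(X ≤ 9)
                   = F(17) - F(9)
                   = 0.942963 - 0.256650
                   = 0.686313

This means approximately 68.6% of outcomes fall in the interval [10, 17].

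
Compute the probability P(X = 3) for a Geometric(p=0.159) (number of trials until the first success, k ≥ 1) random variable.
0.112458

We have X ~ Geometric(p=0.159) (number of trials until the first success, k ≥ 1).

For a Geometric distribution, the PMF gives us the probability of each outcome.

Using the PMF formula:
P(X = 3) = 0.112458

Rounded to 4 decimal places: 0.1125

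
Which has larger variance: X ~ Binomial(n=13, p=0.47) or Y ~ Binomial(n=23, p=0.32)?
Y has larger variance (5.0048 > 3.2383)

Compute the variance for each distribution:

X ~ Binomial(n=13, p=0.47):
Var(X) = 3.2383

Y ~ Binomial(n=23, p=0.32):
Var(Y) = 5.0048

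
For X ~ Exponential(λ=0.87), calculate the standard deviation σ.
1.1494

We have X ~ Exponential(λ=0.87).

For an Exponential distribution with λ=0.87:
σ = √Var(X) = 1.1494

The standard deviation is the square root of the variance.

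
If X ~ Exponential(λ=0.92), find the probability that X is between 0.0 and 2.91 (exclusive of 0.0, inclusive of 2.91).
0.931245

We have X ~ Exponential(λ=0.92).

To find P(0.0 < X ≤ 2.91), we use:
P(0.0 < X ≤ 2.91) = P(X ≤ 2.91) - P(X ≤ 0.0)
                 = F(2.91) - F(0.0)
                 = 0.931245 - 0.000000
                 = 0.931245

So there's approximately a 93.1% chance that X falls in this range.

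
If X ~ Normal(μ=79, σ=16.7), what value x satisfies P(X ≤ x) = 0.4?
74.7691

We have X ~ Normal(μ=79, σ=16.7).

We want to find x such that P(X ≤ x) = 0.4.

This is the 40th percentile, which means 40% of values fall below this point.

Using the inverse CDF (quantile function):
x = F⁻¹(0.4) = 74.7691

Verification: P(X ≤ 74.7691) = 0.4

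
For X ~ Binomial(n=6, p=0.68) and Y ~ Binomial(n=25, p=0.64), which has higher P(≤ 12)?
X has higher probability (P(X ≤ 12) = 1.0000 > P(Y ≤ 12) = 0.0745)

Compute P(≤ 12) for each distribution:

X ~ Binomial(n=6, p=0.68):
P(X ≤ 12) = 1.0000

Y ~ Binomial(n=25, p=0.64):
P(Y ≤ 12) = 0.0745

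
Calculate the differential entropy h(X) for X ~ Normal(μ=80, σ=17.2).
4.2638 nats

We have X ~ Normal(μ=80, σ=17.2).

The differential entropy measures the uncertainty or information content of the distribution.

For a Normal distribution with μ=80, σ=17.2:
h(X) = 4.2638 nats

(In bits, this would be 6.1514 bits.)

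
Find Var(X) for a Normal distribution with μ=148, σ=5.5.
30.2500

We have X ~ Normal(μ=148, σ=5.5).

For a Normal distribution with μ=148, σ=5.5:
Var(X) = 30.2500

The variance measures the spread of the distribution around the mean.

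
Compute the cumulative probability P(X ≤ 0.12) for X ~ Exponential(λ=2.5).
0.259182

We have X ~ Exponential(λ=2.5).

The CDF gives us P(X ≤ k).

Using the CDF:
P(X ≤ 0.12) = 0.259182

This means there's approximately a 25.9% chance that X is at most 0.12.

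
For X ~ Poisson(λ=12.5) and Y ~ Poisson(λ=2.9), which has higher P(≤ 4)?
Y has higher probability (P(Y ≤ 4) = 0.8318 > P(X ≤ 4) = 0.0053)

Compute P(≤ 4) for each distribution:

X ~ Poisson(λ=12.5):
P(X ≤ 4) = 0.0053

Y ~ Poisson(λ=2.9):
P(Y ≤ 4) = 0.8318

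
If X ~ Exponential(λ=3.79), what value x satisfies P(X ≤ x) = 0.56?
0.2166

We have X ~ Exponential(λ=3.79).

We want to find x such that P(X ≤ x) = 0.56.

This is the 56th percentile, which means 56% of values fall below this point.

Using the inverse CDF (quantile function):
x = F⁻¹(0.56) = 0.2166

Verification: P(X ≤ 0.2166) = 0.56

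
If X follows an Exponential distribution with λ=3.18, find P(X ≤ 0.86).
0.935093

We have X ~ Exponential(λ=3.18).

The CDF gives us P(X ≤ k).

Using the CDF:
P(X ≤ 0.86) = 0.935093

This means there's approximately a 93.5% chance that X is at most 0.86.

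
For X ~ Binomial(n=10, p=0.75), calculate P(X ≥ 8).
0.525593

We have X ~ Binomial(n=10, p=0.75).

For discrete distributions, P(X ≥ 8) = 1 - P(X ≤ 7).

P(X ≤ 7) = 0.474407
P(X ≥ 8) = 1 - 0.474407 = 0.525593

So there's approximately a 52.6% chance that X is at least 8.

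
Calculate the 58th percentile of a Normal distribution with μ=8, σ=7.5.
9.5142

We have X ~ Normal(μ=8, σ=7.5).

We want to find x such that P(X ≤ x) = 0.58.

This is the 58th percentile, which means 58% of values fall below this point.

Using the inverse CDF (quantile function):
x = F⁻¹(0.58) = 9.5142

Verification: P(X ≤ 9.5142) = 0.58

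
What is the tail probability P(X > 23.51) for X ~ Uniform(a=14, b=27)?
0.268462

We have X ~ Uniform(a=14, b=27).

P(X > 23.51) = 1 - P(X ≤ 23.51)
                = 1 - F(23.51)
                = 1 - 0.731538
                = 0.268462

So there's approximately a 26.8% chance that X exceeds 23.51.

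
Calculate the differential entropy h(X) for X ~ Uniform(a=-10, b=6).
2.7726 nats

We have X ~ Uniform(a=-10, b=6).

The differential entropy measures the uncertainty or information content of the distribution.

For a Uniform distribution with a=-10, b=6:
h(X) = 2.7726 nats

(In bits, this would be 4.0000 bits.)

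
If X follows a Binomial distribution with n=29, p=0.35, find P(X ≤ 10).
0.561682

We have X ~ Binomial(n=29, p=0.35).

The CDF gives us P(X ≤ k).

Using the CDF:
P(X ≤ 10) = 0.561682

This means there's approximately a 56.2% chance that X is at most 10.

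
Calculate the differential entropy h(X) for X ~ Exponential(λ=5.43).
-0.6919 nats

We have X ~ Exponential(λ=5.43).

The differential entropy measures the uncertainty or information content of the distribution.

For an Exponential distribution with λ=5.43:
h(X) = -0.6919 nats

(In bits, this would be -0.9983 bits.)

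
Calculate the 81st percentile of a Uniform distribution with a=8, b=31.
26.6300

We have X ~ Uniform(a=8, b=31).

We want to find x such that P(X ≤ x) = 0.81.

This is the 81st percentile, which means 81% of values fall below this point.

Using the inverse CDF (quantile function):
x = F⁻¹(0.81) = 26.6300

Verification: P(X ≤ 26.6300) = 0.81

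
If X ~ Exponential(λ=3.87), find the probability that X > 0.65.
0.080822

We have X ~ Exponential(λ=3.87).

P(X > 0.65) = 1 - P(X ≤ 0.65)
                = 1 - F(0.65)
                = 1 - 0.919178
                = 0.080822

So there's approximately a 8.1% chance that X exceeds 0.65.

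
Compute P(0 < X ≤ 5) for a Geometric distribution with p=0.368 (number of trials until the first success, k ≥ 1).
0.899171

We have X ~ Geometric(p=0.368) (number of trials until the first success, k ≥ 1).

To find P(0 < X ≤ 5), we use:
P(0 < X ≤ 5) = P(X ≤ 5) - P(X ≤ 0)
                 = F(5) - F(0)
                 = 0.899171 - 0.000000
                 = 0.899171

So there's approximately a 89.9% chance that X falls in this range.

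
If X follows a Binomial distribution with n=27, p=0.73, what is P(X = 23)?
0.067013

We have X ~ Binomial(n=27, p=0.73).

For a Binomial distribution, the PMF gives us the probability of each outcome.

Using the PMF formula:
P(X = 23) = 0.067013

Rounded to 4 decimal places: 0.0670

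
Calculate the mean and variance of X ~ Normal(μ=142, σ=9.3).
E[X] = 142.0000, Var(X) = 86.4900

We have X ~ Normal(μ=142, σ=9.3).

For a Normal distribution with μ=142, σ=9.3:

Expected value:
E[X] = 142.0000

Variance:
Var(X) = 86.4900

Standard deviation:
σ = √Var(X) = 9.3000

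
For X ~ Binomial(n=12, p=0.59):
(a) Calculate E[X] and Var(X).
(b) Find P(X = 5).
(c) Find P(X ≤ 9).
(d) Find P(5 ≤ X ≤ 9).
(a) E[X] = 7.0800, Var(X) = 2.9028
(b) P(X = 5) = 0.110274
(c) P(X ≤ 9) = 0.926678
(d) P(5 ≤ X ≤ 9) = 0.860495

We have X ~ Binomial(n=12, p=0.59).

(a) Moments:
E[X] = 7.0800
Var(X) = 2.9028
σ = √Var(X) = 1.7038

(b) Point probability using PMF:
P(X = 5) = 0.110274

(c) Cumulative probability using CDF:
P(X ≤ 9) = F(9) = 0.926678

(d) Range probability:
P(5 ≤ X ≤ 9) = P(X ≤ 9) - P(X ≤ 4)
                   = F(9) - F(4)
                   = 0.926678 - 0.066183
                   = 0.860495

This means approximately 86.0% of outcomes fall in the interval [5, 9].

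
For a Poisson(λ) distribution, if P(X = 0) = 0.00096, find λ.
λ = 6.9486

For a Poisson(λ) distribution, the PMF at 0 is:
P(X = 0) = λ^0 e^(-λ) / 0! = e^(-λ)

Given P(X = 0) = 0.00096:
e^(-λ) = 0.00096
-λ = ln(0.00096)
λ = -ln(0.00096) = 6.9486

Verification: e^(-6.9486) = 0.00096 ✓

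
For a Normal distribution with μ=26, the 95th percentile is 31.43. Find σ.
σ = 3.3012

For X ~ Normal(μ, σ), the p-th percentile satisfies x = μ + z_p × σ,
where z_p = Φ⁻¹(p) is the standard normal quantile.

Step 1: z_{0.95} = Φ⁻¹(0.95) = 1.6449

Step 2: Solve for σ:
31.43 = 26 + 1.6449 × σ
σ = (31.43 - 26) / 1.6449
σ = 5.43 / 1.6449
σ = 3.3012

Verification: μ + z × σ = 26 + 1.6449 × 3.3012 = 31.43 ✓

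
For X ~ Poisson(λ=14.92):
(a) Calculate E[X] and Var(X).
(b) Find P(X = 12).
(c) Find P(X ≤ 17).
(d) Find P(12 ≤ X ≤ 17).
(a) E[X] = 14.9200, Var(X) = 14.9200
(b) P(X = 12) = 0.084181
(c) P(X ≤ 17) = 0.755601
(d) P(12 ≤ X ≤ 17) = 0.565490

We have X ~ Poisson(λ=14.92).

(a) Moments:
E[X] = 14.9200
Var(X) = 14.9200
σ = √Var(X) = 3.8626

(b) Point probability using PMF:
P(X = 12) = 0.084181

(c) Cumulative probability using CDF:
P(X ≤ 17) = F(17) = 0.755601

(d) Range probability:
P(12 ≤ X ≤ 17) = P(X ≤ 17) - P(X ≤ 11)
                   = F(17) - F(11)
                   = 0.755601 - 0.190111
                   = 0.565490

This means approximately 56.5% of outcomes fall in the interval [12, 17].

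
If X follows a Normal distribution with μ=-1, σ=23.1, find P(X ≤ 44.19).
0.974784

We have X ~ Normal(μ=-1, σ=23.1).

The CDF gives us P(X ≤ k).

Using the CDF:
P(X ≤ 44.19) = 0.974784

This means there's approximately a 97.5% chance that X is at most 44.19.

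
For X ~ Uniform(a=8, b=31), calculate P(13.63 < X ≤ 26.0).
0.537826

We have X ~ Uniform(a=8, b=31).

To find P(13.63 < X ≤ 26.0), we use:
P(13.63 < X ≤ 26.0) = P(X ≤ 26.0) - P(X ≤ 13.63)
                 = F(26.0) - F(13.63)
                 = 0.782609 - 0.244783
                 = 0.537826

So there's approximately a 53.8% chance that X falls in this range.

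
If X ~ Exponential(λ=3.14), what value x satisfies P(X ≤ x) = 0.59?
0.2839

We have X ~ Exponential(λ=3.14).

We want to find x such that P(X ≤ x) = 0.59.

This is the 59th percentile, which means 59% of values fall below this point.

Using the inverse CDF (quantile function):
x = F⁻¹(0.59) = 0.2839

Verification: P(X ≤ 0.2839) = 0.59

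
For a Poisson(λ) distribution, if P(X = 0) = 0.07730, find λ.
λ = 2.5601

For a Poisson(λ) distribution, the PMF at 0 is:
P(X = 0) = λ^0 e^(-λ) / 0! = e^(-λ)

Given P(X = 0) = 0.07730:
e^(-λ) = 0.07730
-λ = ln(0.07730)
λ = -ln(0.07730) = 2.5601

Verification: e^(-2.5601) = 0.07730 ✓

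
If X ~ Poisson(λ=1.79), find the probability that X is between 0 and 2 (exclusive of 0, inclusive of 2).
0.566337

We have X ~ Poisson(λ=1.79).

To find P(0 < X ≤ 2), we use:
P(0 < X ≤ 2) = P(X ≤ 2) - P(X ≤ 0)
                 = F(2) - F(0)
                 = 0.733297 - 0.166960
                 = 0.566337

So there's approximately a 56.6% chance that X falls in this range.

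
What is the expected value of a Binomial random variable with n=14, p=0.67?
9.3800

We have X ~ Binomial(n=14, p=0.67).

For a Binomial distribution with n=14, p=0.67:
E[X] = 9.3800

This is the expected (average) value of X.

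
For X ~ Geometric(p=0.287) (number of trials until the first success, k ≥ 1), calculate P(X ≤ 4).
0.741561

We have X ~ Geometric(p=0.287) (number of trials until the first success, k ≥ 1).

The CDF gives us P(X ≤ k).

Using the CDF:
P(X ≤ 4) = 0.741561

This means there's approximately a 74.2% chance that X is at most 4.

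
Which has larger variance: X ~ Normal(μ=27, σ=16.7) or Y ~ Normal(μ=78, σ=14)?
X has larger variance (278.8900 > 196.0000)

Compute the variance for each distribution:

X ~ Normal(μ=27, σ=16.7):
Var(X) = 278.8900

Y ~ Normal(μ=78, σ=14):
Var(Y) = 196.0000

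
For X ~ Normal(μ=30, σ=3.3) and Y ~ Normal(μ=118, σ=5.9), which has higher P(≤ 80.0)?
X has higher probability (P(X ≤ 80.0) = 1.0000 > P(Y ≤ 80.0) = 0.0000)

Compute P(≤ 80.0) for each distribution:

X ~ Normal(μ=30, σ=3.3):
P(X ≤ 80.0) = 1.0000

Y ~ Normal(μ=118, σ=5.9):
P(Y ≤ 80.0) = 0.0000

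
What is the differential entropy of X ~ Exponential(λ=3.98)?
-0.3813 nats

We have X ~ Exponential(λ=3.98).

The differential entropy measures the uncertainty or information content of the distribution.

For an Exponential distribution with λ=3.98:
h(X) = -0.3813 nats

(In bits, this would be -0.5501 bits.)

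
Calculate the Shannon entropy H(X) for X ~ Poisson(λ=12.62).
2.6797 nats

We have X ~ Poisson(λ=12.62).

The Shannon entropy measures the uncertainty or information content of the distribution.

For a Poisson distribution with λ=12.62:
H(X) = 2.6797 nats

(In bits, this would be 3.8660 bits.)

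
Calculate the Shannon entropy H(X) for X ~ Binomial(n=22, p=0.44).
2.2636 nats

We have X ~ Binomial(n=22, p=0.44).

The Shannon entropy measures the uncertainty or information content of the distribution.

For a Binomial distribution with n=22, p=0.44:
H(X) = 2.2636 nats

(In bits, this would be 3.2657 bits.)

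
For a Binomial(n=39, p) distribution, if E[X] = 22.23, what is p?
p = 0.57

For a Binomial(n, p) distribution:
E[X] = n × p

Given n = 39 and E[X] = 22.23:
22.23 = 39 × p
p = 22.23 / 39 = 0.57

Verification: Binomial(39, 0.57) has E[X] = 22.23 ✓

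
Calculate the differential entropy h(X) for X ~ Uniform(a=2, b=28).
3.2581 nats

We have X ~ Uniform(a=2, b=28).

The differential entropy measures the uncertainty or information content of the distribution.

For a Uniform distribution with a=2, b=28:
h(X) = 3.2581 nats

(In bits, this would be 4.7004 bits.)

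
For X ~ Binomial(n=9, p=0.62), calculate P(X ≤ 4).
0.226224

We have X ~ Binomial(n=9, p=0.62).

The CDF gives us P(X ≤ k).

Using the CDF:
P(X ≤ 4) = 0.226224

This means there's approximately a 22.6% chance that X is at most 4.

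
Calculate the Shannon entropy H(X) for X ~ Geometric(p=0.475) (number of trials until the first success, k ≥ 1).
1.4566 nats

We have X ~ Geometric(p=0.475) (number of trials until the first success, k ≥ 1).

The Shannon entropy measures the uncertainty or information content of the distribution.

For a Geometric distribution with p=0.475 (number of trials until the first success, k ≥ 1):
H(X) = 1.4566 nats

(In bits, this would be 2.1015 bits.)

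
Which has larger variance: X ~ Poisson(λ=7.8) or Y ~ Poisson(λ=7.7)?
X has larger variance (7.8000 > 7.7000)

Compute the variance for each distribution:

X ~ Poisson(λ=7.8):
Var(X) = 7.8000

Y ~ Poisson(λ=7.7):
Var(Y) = 7.7000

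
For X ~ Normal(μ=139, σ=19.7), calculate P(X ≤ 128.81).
0.302488

We have X ~ Normal(μ=139, σ=19.7).

The CDF gives us P(X ≤ k).

Using the CDF:
P(X ≤ 128.81) = 0.302488

This means there's approximately a 30.2% chance that X is at most 128.81.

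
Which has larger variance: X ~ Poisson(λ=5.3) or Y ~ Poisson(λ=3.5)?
X has larger variance (5.3000 > 3.5000)

Compute the variance for each distribution:

X ~ Poisson(λ=5.3):
Var(X) = 5.3000

Y ~ Poisson(λ=3.5):
Var(Y) = 3.5000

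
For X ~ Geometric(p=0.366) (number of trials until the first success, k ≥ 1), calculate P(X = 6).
0.037491

We have X ~ Geometric(p=0.366) (number of trials until the first success, k ≥ 1).

For a Geometric distribution, the PMF gives us the probability of each outcome.

Using the PMF formula:
P(X = 6) = 0.037491

Rounded to 4 decimal places: 0.0375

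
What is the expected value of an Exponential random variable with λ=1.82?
0.5495

We have X ~ Exponential(λ=1.82).

For an Exponential distribution with λ=1.82:
E[X] = 0.5495

This is the expected (average) value of X.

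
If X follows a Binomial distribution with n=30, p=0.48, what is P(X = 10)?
0.040762

We have X ~ Binomial(n=30, p=0.48).

For a Binomial distribution, the PMF gives us the probability of each outcome.

Using the PMF formula:
P(X = 10) = 0.040762

Rounded to 4 decimal places: 0.0408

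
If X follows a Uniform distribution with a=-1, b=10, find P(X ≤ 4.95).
0.540909

We have X ~ Uniform(a=-1, b=10).

The CDF gives us P(X ≤ k).

Using the CDF:
P(X ≤ 4.95) = 0.540909

This means there's approximately a 54.1% chance that X is at most 4.95.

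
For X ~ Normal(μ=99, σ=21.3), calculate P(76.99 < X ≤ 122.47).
0.714019

We have X ~ Normal(μ=99, σ=21.3).

To find P(76.99 < X ≤ 122.47), we use:
P(76.99 < X ≤ 122.47) = P(X ≤ 122.47) - P(X ≤ 76.99)
                 = F(122.47) - F(76.99)
                 = 0.864743 - 0.150724
                 = 0.714019

So there's approximately a 71.4% chance that X falls in this range.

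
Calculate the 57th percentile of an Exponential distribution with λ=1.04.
0.8115

We have X ~ Exponential(λ=1.04).

We want to find x such that P(X ≤ x) = 0.57.

This is the 57th percentile, which means 57% of values fall below this point.

Using the inverse CDF (quantile function):
x = F⁻¹(0.57) = 0.8115

Verification: P(X ≤ 0.8115) = 0.57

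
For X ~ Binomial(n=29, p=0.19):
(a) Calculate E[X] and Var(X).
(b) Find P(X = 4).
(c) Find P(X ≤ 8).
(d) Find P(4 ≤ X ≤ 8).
(a) E[X] = 5.5100, Var(X) = 4.4631
(b) P(X = 4) = 0.159522
(c) P(X ≤ 8) = 0.916229
(d) P(4 ≤ X ≤ 8) = 0.744733

We have X ~ Binomial(n=29, p=0.19).

(a) Moments:
E[X] = 5.5100
Var(X) = 4.4631
σ = √Var(X) = 2.1126

(b) Point probability using PMF:
P(X = 4) = 0.159522

(c) Cumulative probability using CDF:
P(X ≤ 8) = F(8) = 0.916229

(d) Range probability:
P(4 ≤ X ≤ 8) = P(X ≤ 8) - P(X ≤ 3)
                   = F(8) - F(3)
                   = 0.916229 - 0.171496
                   = 0.744733

This means approximately 74.5% of outcomes fall in the interval [4, 8].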